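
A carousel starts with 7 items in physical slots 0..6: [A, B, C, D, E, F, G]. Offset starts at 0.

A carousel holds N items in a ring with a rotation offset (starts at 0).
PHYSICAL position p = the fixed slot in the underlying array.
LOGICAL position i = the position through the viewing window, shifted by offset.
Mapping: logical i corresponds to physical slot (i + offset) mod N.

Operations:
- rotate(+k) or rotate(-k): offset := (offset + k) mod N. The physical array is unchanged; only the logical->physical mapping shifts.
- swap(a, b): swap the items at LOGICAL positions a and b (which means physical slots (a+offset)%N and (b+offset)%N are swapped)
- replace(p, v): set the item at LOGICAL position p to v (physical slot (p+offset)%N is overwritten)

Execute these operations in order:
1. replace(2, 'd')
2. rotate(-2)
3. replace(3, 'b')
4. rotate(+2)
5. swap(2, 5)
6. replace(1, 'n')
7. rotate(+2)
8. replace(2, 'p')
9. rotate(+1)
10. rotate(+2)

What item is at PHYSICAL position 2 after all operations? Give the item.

Answer: F

Derivation:
After op 1 (replace(2, 'd')): offset=0, physical=[A,B,d,D,E,F,G], logical=[A,B,d,D,E,F,G]
After op 2 (rotate(-2)): offset=5, physical=[A,B,d,D,E,F,G], logical=[F,G,A,B,d,D,E]
After op 3 (replace(3, 'b')): offset=5, physical=[A,b,d,D,E,F,G], logical=[F,G,A,b,d,D,E]
After op 4 (rotate(+2)): offset=0, physical=[A,b,d,D,E,F,G], logical=[A,b,d,D,E,F,G]
After op 5 (swap(2, 5)): offset=0, physical=[A,b,F,D,E,d,G], logical=[A,b,F,D,E,d,G]
After op 6 (replace(1, 'n')): offset=0, physical=[A,n,F,D,E,d,G], logical=[A,n,F,D,E,d,G]
After op 7 (rotate(+2)): offset=2, physical=[A,n,F,D,E,d,G], logical=[F,D,E,d,G,A,n]
After op 8 (replace(2, 'p')): offset=2, physical=[A,n,F,D,p,d,G], logical=[F,D,p,d,G,A,n]
After op 9 (rotate(+1)): offset=3, physical=[A,n,F,D,p,d,G], logical=[D,p,d,G,A,n,F]
After op 10 (rotate(+2)): offset=5, physical=[A,n,F,D,p,d,G], logical=[d,G,A,n,F,D,p]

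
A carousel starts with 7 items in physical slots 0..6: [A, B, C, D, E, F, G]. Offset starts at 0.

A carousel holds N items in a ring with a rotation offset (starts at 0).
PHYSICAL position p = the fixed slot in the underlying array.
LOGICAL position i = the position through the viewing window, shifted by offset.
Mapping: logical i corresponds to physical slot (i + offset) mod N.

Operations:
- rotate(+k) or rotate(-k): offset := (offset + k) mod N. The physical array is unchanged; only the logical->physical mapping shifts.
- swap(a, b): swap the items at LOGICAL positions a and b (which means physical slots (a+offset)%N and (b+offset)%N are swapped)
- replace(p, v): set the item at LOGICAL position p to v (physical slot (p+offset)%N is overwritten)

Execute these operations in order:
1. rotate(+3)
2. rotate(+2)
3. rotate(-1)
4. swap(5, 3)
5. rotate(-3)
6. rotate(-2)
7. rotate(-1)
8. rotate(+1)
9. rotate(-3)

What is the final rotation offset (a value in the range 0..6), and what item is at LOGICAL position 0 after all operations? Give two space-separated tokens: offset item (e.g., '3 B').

Answer: 3 D

Derivation:
After op 1 (rotate(+3)): offset=3, physical=[A,B,C,D,E,F,G], logical=[D,E,F,G,A,B,C]
After op 2 (rotate(+2)): offset=5, physical=[A,B,C,D,E,F,G], logical=[F,G,A,B,C,D,E]
After op 3 (rotate(-1)): offset=4, physical=[A,B,C,D,E,F,G], logical=[E,F,G,A,B,C,D]
After op 4 (swap(5, 3)): offset=4, physical=[C,B,A,D,E,F,G], logical=[E,F,G,C,B,A,D]
After op 5 (rotate(-3)): offset=1, physical=[C,B,A,D,E,F,G], logical=[B,A,D,E,F,G,C]
After op 6 (rotate(-2)): offset=6, physical=[C,B,A,D,E,F,G], logical=[G,C,B,A,D,E,F]
After op 7 (rotate(-1)): offset=5, physical=[C,B,A,D,E,F,G], logical=[F,G,C,B,A,D,E]
After op 8 (rotate(+1)): offset=6, physical=[C,B,A,D,E,F,G], logical=[G,C,B,A,D,E,F]
After op 9 (rotate(-3)): offset=3, physical=[C,B,A,D,E,F,G], logical=[D,E,F,G,C,B,A]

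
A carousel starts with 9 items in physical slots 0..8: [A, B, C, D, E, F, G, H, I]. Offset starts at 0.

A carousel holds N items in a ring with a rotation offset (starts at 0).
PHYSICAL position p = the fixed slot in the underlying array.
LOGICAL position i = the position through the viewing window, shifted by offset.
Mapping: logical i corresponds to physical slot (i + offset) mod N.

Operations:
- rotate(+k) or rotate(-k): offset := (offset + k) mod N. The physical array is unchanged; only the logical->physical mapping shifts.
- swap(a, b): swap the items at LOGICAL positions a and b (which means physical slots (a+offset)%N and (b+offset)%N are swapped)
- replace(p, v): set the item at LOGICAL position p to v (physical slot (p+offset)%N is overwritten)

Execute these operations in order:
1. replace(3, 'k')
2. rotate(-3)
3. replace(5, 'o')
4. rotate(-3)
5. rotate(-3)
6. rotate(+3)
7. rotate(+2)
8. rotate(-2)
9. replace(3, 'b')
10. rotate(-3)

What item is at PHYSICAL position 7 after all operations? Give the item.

Answer: H

Derivation:
After op 1 (replace(3, 'k')): offset=0, physical=[A,B,C,k,E,F,G,H,I], logical=[A,B,C,k,E,F,G,H,I]
After op 2 (rotate(-3)): offset=6, physical=[A,B,C,k,E,F,G,H,I], logical=[G,H,I,A,B,C,k,E,F]
After op 3 (replace(5, 'o')): offset=6, physical=[A,B,o,k,E,F,G,H,I], logical=[G,H,I,A,B,o,k,E,F]
After op 4 (rotate(-3)): offset=3, physical=[A,B,o,k,E,F,G,H,I], logical=[k,E,F,G,H,I,A,B,o]
After op 5 (rotate(-3)): offset=0, physical=[A,B,o,k,E,F,G,H,I], logical=[A,B,o,k,E,F,G,H,I]
After op 6 (rotate(+3)): offset=3, physical=[A,B,o,k,E,F,G,H,I], logical=[k,E,F,G,H,I,A,B,o]
After op 7 (rotate(+2)): offset=5, physical=[A,B,o,k,E,F,G,H,I], logical=[F,G,H,I,A,B,o,k,E]
After op 8 (rotate(-2)): offset=3, physical=[A,B,o,k,E,F,G,H,I], logical=[k,E,F,G,H,I,A,B,o]
After op 9 (replace(3, 'b')): offset=3, physical=[A,B,o,k,E,F,b,H,I], logical=[k,E,F,b,H,I,A,B,o]
After op 10 (rotate(-3)): offset=0, physical=[A,B,o,k,E,F,b,H,I], logical=[A,B,o,k,E,F,b,H,I]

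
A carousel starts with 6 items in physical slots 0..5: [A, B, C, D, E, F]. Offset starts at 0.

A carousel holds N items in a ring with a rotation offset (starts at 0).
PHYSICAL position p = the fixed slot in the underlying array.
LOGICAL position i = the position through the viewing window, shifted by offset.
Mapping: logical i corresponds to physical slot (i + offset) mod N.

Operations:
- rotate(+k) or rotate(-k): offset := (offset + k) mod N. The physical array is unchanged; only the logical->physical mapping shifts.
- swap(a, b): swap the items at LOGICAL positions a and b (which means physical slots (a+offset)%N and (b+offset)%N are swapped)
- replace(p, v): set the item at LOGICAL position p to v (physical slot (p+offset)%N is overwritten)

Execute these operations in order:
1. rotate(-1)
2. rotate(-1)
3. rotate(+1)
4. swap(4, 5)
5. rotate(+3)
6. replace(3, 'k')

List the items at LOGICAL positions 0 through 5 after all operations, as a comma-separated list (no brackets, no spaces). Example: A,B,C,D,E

After op 1 (rotate(-1)): offset=5, physical=[A,B,C,D,E,F], logical=[F,A,B,C,D,E]
After op 2 (rotate(-1)): offset=4, physical=[A,B,C,D,E,F], logical=[E,F,A,B,C,D]
After op 3 (rotate(+1)): offset=5, physical=[A,B,C,D,E,F], logical=[F,A,B,C,D,E]
After op 4 (swap(4, 5)): offset=5, physical=[A,B,C,E,D,F], logical=[F,A,B,C,E,D]
After op 5 (rotate(+3)): offset=2, physical=[A,B,C,E,D,F], logical=[C,E,D,F,A,B]
After op 6 (replace(3, 'k')): offset=2, physical=[A,B,C,E,D,k], logical=[C,E,D,k,A,B]

Answer: C,E,D,k,A,B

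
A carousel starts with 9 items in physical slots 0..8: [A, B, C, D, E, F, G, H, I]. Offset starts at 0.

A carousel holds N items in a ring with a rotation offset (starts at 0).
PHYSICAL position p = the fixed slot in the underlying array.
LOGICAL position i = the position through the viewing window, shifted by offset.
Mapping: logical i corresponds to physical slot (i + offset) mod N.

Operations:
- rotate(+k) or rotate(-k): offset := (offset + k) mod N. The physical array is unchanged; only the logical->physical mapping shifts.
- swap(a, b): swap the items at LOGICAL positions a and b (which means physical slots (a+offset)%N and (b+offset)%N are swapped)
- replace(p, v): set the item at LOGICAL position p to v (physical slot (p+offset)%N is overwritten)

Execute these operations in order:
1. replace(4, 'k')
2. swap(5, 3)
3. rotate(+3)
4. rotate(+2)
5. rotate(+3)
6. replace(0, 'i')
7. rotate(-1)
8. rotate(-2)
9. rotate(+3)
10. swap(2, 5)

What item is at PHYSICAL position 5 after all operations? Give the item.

After op 1 (replace(4, 'k')): offset=0, physical=[A,B,C,D,k,F,G,H,I], logical=[A,B,C,D,k,F,G,H,I]
After op 2 (swap(5, 3)): offset=0, physical=[A,B,C,F,k,D,G,H,I], logical=[A,B,C,F,k,D,G,H,I]
After op 3 (rotate(+3)): offset=3, physical=[A,B,C,F,k,D,G,H,I], logical=[F,k,D,G,H,I,A,B,C]
After op 4 (rotate(+2)): offset=5, physical=[A,B,C,F,k,D,G,H,I], logical=[D,G,H,I,A,B,C,F,k]
After op 5 (rotate(+3)): offset=8, physical=[A,B,C,F,k,D,G,H,I], logical=[I,A,B,C,F,k,D,G,H]
After op 6 (replace(0, 'i')): offset=8, physical=[A,B,C,F,k,D,G,H,i], logical=[i,A,B,C,F,k,D,G,H]
After op 7 (rotate(-1)): offset=7, physical=[A,B,C,F,k,D,G,H,i], logical=[H,i,A,B,C,F,k,D,G]
After op 8 (rotate(-2)): offset=5, physical=[A,B,C,F,k,D,G,H,i], logical=[D,G,H,i,A,B,C,F,k]
After op 9 (rotate(+3)): offset=8, physical=[A,B,C,F,k,D,G,H,i], logical=[i,A,B,C,F,k,D,G,H]
After op 10 (swap(2, 5)): offset=8, physical=[A,k,C,F,B,D,G,H,i], logical=[i,A,k,C,F,B,D,G,H]

Answer: D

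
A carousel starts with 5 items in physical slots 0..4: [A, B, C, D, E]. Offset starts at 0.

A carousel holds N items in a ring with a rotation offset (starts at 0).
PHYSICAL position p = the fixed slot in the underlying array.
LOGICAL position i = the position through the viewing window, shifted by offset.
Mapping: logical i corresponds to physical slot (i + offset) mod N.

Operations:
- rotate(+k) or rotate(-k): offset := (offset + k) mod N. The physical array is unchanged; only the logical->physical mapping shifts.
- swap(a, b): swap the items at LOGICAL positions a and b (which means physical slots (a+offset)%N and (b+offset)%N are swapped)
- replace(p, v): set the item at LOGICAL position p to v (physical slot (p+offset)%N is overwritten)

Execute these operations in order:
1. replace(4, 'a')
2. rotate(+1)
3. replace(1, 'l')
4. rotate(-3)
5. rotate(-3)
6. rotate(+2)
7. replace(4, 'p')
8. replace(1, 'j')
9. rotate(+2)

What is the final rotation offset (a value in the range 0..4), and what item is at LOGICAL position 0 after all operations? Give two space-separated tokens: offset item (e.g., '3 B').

After op 1 (replace(4, 'a')): offset=0, physical=[A,B,C,D,a], logical=[A,B,C,D,a]
After op 2 (rotate(+1)): offset=1, physical=[A,B,C,D,a], logical=[B,C,D,a,A]
After op 3 (replace(1, 'l')): offset=1, physical=[A,B,l,D,a], logical=[B,l,D,a,A]
After op 4 (rotate(-3)): offset=3, physical=[A,B,l,D,a], logical=[D,a,A,B,l]
After op 5 (rotate(-3)): offset=0, physical=[A,B,l,D,a], logical=[A,B,l,D,a]
After op 6 (rotate(+2)): offset=2, physical=[A,B,l,D,a], logical=[l,D,a,A,B]
After op 7 (replace(4, 'p')): offset=2, physical=[A,p,l,D,a], logical=[l,D,a,A,p]
After op 8 (replace(1, 'j')): offset=2, physical=[A,p,l,j,a], logical=[l,j,a,A,p]
After op 9 (rotate(+2)): offset=4, physical=[A,p,l,j,a], logical=[a,A,p,l,j]

Answer: 4 a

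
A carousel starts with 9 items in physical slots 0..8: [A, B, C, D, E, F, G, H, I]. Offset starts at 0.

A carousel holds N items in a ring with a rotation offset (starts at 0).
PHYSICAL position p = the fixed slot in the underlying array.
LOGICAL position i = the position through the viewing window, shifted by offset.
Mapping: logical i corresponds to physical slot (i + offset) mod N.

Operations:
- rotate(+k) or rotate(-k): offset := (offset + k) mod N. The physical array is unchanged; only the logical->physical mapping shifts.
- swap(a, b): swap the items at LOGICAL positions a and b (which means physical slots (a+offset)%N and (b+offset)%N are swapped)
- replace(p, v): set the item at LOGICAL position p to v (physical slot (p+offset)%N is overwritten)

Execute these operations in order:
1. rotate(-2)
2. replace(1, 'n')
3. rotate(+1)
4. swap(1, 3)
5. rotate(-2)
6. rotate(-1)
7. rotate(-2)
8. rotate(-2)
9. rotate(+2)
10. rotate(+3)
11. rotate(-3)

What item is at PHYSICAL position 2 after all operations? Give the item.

Answer: A

Derivation:
After op 1 (rotate(-2)): offset=7, physical=[A,B,C,D,E,F,G,H,I], logical=[H,I,A,B,C,D,E,F,G]
After op 2 (replace(1, 'n')): offset=7, physical=[A,B,C,D,E,F,G,H,n], logical=[H,n,A,B,C,D,E,F,G]
After op 3 (rotate(+1)): offset=8, physical=[A,B,C,D,E,F,G,H,n], logical=[n,A,B,C,D,E,F,G,H]
After op 4 (swap(1, 3)): offset=8, physical=[C,B,A,D,E,F,G,H,n], logical=[n,C,B,A,D,E,F,G,H]
After op 5 (rotate(-2)): offset=6, physical=[C,B,A,D,E,F,G,H,n], logical=[G,H,n,C,B,A,D,E,F]
After op 6 (rotate(-1)): offset=5, physical=[C,B,A,D,E,F,G,H,n], logical=[F,G,H,n,C,B,A,D,E]
After op 7 (rotate(-2)): offset=3, physical=[C,B,A,D,E,F,G,H,n], logical=[D,E,F,G,H,n,C,B,A]
After op 8 (rotate(-2)): offset=1, physical=[C,B,A,D,E,F,G,H,n], logical=[B,A,D,E,F,G,H,n,C]
After op 9 (rotate(+2)): offset=3, physical=[C,B,A,D,E,F,G,H,n], logical=[D,E,F,G,H,n,C,B,A]
After op 10 (rotate(+3)): offset=6, physical=[C,B,A,D,E,F,G,H,n], logical=[G,H,n,C,B,A,D,E,F]
After op 11 (rotate(-3)): offset=3, physical=[C,B,A,D,E,F,G,H,n], logical=[D,E,F,G,H,n,C,B,A]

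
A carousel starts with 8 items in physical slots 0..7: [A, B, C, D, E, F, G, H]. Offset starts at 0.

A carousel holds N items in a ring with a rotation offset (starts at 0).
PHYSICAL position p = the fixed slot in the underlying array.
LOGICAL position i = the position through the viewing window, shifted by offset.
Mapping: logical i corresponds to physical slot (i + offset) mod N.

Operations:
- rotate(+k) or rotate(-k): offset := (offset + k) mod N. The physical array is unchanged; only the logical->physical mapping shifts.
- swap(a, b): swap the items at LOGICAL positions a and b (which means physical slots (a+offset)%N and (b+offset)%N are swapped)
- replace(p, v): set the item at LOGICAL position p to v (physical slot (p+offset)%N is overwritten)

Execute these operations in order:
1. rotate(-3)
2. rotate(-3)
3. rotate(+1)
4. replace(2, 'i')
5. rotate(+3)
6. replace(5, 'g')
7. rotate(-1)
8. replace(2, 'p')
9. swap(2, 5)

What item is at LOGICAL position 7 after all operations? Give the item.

After op 1 (rotate(-3)): offset=5, physical=[A,B,C,D,E,F,G,H], logical=[F,G,H,A,B,C,D,E]
After op 2 (rotate(-3)): offset=2, physical=[A,B,C,D,E,F,G,H], logical=[C,D,E,F,G,H,A,B]
After op 3 (rotate(+1)): offset=3, physical=[A,B,C,D,E,F,G,H], logical=[D,E,F,G,H,A,B,C]
After op 4 (replace(2, 'i')): offset=3, physical=[A,B,C,D,E,i,G,H], logical=[D,E,i,G,H,A,B,C]
After op 5 (rotate(+3)): offset=6, physical=[A,B,C,D,E,i,G,H], logical=[G,H,A,B,C,D,E,i]
After op 6 (replace(5, 'g')): offset=6, physical=[A,B,C,g,E,i,G,H], logical=[G,H,A,B,C,g,E,i]
After op 7 (rotate(-1)): offset=5, physical=[A,B,C,g,E,i,G,H], logical=[i,G,H,A,B,C,g,E]
After op 8 (replace(2, 'p')): offset=5, physical=[A,B,C,g,E,i,G,p], logical=[i,G,p,A,B,C,g,E]
After op 9 (swap(2, 5)): offset=5, physical=[A,B,p,g,E,i,G,C], logical=[i,G,C,A,B,p,g,E]

Answer: E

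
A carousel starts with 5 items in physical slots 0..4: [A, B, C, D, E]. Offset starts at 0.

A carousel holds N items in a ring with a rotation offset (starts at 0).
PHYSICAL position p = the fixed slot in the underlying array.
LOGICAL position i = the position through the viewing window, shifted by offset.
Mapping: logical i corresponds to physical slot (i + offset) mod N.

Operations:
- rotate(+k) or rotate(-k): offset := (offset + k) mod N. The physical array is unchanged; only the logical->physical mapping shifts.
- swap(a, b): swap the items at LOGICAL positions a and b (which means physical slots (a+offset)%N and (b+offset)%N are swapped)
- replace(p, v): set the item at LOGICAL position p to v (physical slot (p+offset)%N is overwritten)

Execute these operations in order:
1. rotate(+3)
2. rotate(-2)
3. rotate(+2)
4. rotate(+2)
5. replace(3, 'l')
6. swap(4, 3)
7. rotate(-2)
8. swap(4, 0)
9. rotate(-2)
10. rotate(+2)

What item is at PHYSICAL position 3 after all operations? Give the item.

Answer: C

Derivation:
After op 1 (rotate(+3)): offset=3, physical=[A,B,C,D,E], logical=[D,E,A,B,C]
After op 2 (rotate(-2)): offset=1, physical=[A,B,C,D,E], logical=[B,C,D,E,A]
After op 3 (rotate(+2)): offset=3, physical=[A,B,C,D,E], logical=[D,E,A,B,C]
After op 4 (rotate(+2)): offset=0, physical=[A,B,C,D,E], logical=[A,B,C,D,E]
After op 5 (replace(3, 'l')): offset=0, physical=[A,B,C,l,E], logical=[A,B,C,l,E]
After op 6 (swap(4, 3)): offset=0, physical=[A,B,C,E,l], logical=[A,B,C,E,l]
After op 7 (rotate(-2)): offset=3, physical=[A,B,C,E,l], logical=[E,l,A,B,C]
After op 8 (swap(4, 0)): offset=3, physical=[A,B,E,C,l], logical=[C,l,A,B,E]
After op 9 (rotate(-2)): offset=1, physical=[A,B,E,C,l], logical=[B,E,C,l,A]
After op 10 (rotate(+2)): offset=3, physical=[A,B,E,C,l], logical=[C,l,A,B,E]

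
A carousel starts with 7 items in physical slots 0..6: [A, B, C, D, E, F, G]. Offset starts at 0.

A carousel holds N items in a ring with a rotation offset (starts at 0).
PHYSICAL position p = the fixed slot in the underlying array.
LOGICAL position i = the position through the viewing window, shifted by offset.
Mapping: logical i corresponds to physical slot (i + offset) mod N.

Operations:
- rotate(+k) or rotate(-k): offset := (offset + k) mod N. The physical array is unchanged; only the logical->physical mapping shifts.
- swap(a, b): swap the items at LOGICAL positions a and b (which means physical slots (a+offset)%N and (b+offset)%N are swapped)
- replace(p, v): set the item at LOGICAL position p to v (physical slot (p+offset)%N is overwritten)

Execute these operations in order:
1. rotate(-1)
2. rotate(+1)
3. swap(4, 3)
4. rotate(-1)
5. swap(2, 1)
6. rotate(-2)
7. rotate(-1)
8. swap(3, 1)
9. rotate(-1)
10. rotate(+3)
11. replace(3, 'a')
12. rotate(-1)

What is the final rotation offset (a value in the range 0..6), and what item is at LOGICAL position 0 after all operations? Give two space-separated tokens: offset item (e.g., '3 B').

After op 1 (rotate(-1)): offset=6, physical=[A,B,C,D,E,F,G], logical=[G,A,B,C,D,E,F]
After op 2 (rotate(+1)): offset=0, physical=[A,B,C,D,E,F,G], logical=[A,B,C,D,E,F,G]
After op 3 (swap(4, 3)): offset=0, physical=[A,B,C,E,D,F,G], logical=[A,B,C,E,D,F,G]
After op 4 (rotate(-1)): offset=6, physical=[A,B,C,E,D,F,G], logical=[G,A,B,C,E,D,F]
After op 5 (swap(2, 1)): offset=6, physical=[B,A,C,E,D,F,G], logical=[G,B,A,C,E,D,F]
After op 6 (rotate(-2)): offset=4, physical=[B,A,C,E,D,F,G], logical=[D,F,G,B,A,C,E]
After op 7 (rotate(-1)): offset=3, physical=[B,A,C,E,D,F,G], logical=[E,D,F,G,B,A,C]
After op 8 (swap(3, 1)): offset=3, physical=[B,A,C,E,G,F,D], logical=[E,G,F,D,B,A,C]
After op 9 (rotate(-1)): offset=2, physical=[B,A,C,E,G,F,D], logical=[C,E,G,F,D,B,A]
After op 10 (rotate(+3)): offset=5, physical=[B,A,C,E,G,F,D], logical=[F,D,B,A,C,E,G]
After op 11 (replace(3, 'a')): offset=5, physical=[B,a,C,E,G,F,D], logical=[F,D,B,a,C,E,G]
After op 12 (rotate(-1)): offset=4, physical=[B,a,C,E,G,F,D], logical=[G,F,D,B,a,C,E]

Answer: 4 G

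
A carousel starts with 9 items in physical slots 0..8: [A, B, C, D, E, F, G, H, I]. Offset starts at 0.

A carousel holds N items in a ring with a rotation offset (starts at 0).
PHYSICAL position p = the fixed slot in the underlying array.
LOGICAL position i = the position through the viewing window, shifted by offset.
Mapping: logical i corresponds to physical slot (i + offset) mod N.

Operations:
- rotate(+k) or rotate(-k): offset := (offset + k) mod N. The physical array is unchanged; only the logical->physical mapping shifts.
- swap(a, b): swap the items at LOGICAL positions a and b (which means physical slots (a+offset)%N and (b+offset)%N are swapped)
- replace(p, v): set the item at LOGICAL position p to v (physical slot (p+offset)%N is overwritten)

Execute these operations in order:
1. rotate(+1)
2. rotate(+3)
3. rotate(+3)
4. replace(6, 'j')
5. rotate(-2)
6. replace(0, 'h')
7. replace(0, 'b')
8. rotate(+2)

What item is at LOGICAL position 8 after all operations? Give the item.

Answer: G

Derivation:
After op 1 (rotate(+1)): offset=1, physical=[A,B,C,D,E,F,G,H,I], logical=[B,C,D,E,F,G,H,I,A]
After op 2 (rotate(+3)): offset=4, physical=[A,B,C,D,E,F,G,H,I], logical=[E,F,G,H,I,A,B,C,D]
After op 3 (rotate(+3)): offset=7, physical=[A,B,C,D,E,F,G,H,I], logical=[H,I,A,B,C,D,E,F,G]
After op 4 (replace(6, 'j')): offset=7, physical=[A,B,C,D,j,F,G,H,I], logical=[H,I,A,B,C,D,j,F,G]
After op 5 (rotate(-2)): offset=5, physical=[A,B,C,D,j,F,G,H,I], logical=[F,G,H,I,A,B,C,D,j]
After op 6 (replace(0, 'h')): offset=5, physical=[A,B,C,D,j,h,G,H,I], logical=[h,G,H,I,A,B,C,D,j]
After op 7 (replace(0, 'b')): offset=5, physical=[A,B,C,D,j,b,G,H,I], logical=[b,G,H,I,A,B,C,D,j]
After op 8 (rotate(+2)): offset=7, physical=[A,B,C,D,j,b,G,H,I], logical=[H,I,A,B,C,D,j,b,G]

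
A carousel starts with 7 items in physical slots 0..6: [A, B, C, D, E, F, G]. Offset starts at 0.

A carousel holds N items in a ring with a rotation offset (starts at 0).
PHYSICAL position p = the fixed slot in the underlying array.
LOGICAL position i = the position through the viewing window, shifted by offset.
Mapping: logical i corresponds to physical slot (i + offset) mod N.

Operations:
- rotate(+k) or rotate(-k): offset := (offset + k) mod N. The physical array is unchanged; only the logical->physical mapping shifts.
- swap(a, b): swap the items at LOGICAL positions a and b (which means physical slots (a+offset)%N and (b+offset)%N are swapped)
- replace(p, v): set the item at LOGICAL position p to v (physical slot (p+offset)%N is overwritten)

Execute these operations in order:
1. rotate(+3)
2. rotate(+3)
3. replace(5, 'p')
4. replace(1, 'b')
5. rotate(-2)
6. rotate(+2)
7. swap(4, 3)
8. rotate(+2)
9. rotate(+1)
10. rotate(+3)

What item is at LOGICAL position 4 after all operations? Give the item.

After op 1 (rotate(+3)): offset=3, physical=[A,B,C,D,E,F,G], logical=[D,E,F,G,A,B,C]
After op 2 (rotate(+3)): offset=6, physical=[A,B,C,D,E,F,G], logical=[G,A,B,C,D,E,F]
After op 3 (replace(5, 'p')): offset=6, physical=[A,B,C,D,p,F,G], logical=[G,A,B,C,D,p,F]
After op 4 (replace(1, 'b')): offset=6, physical=[b,B,C,D,p,F,G], logical=[G,b,B,C,D,p,F]
After op 5 (rotate(-2)): offset=4, physical=[b,B,C,D,p,F,G], logical=[p,F,G,b,B,C,D]
After op 6 (rotate(+2)): offset=6, physical=[b,B,C,D,p,F,G], logical=[G,b,B,C,D,p,F]
After op 7 (swap(4, 3)): offset=6, physical=[b,B,D,C,p,F,G], logical=[G,b,B,D,C,p,F]
After op 8 (rotate(+2)): offset=1, physical=[b,B,D,C,p,F,G], logical=[B,D,C,p,F,G,b]
After op 9 (rotate(+1)): offset=2, physical=[b,B,D,C,p,F,G], logical=[D,C,p,F,G,b,B]
After op 10 (rotate(+3)): offset=5, physical=[b,B,D,C,p,F,G], logical=[F,G,b,B,D,C,p]

Answer: D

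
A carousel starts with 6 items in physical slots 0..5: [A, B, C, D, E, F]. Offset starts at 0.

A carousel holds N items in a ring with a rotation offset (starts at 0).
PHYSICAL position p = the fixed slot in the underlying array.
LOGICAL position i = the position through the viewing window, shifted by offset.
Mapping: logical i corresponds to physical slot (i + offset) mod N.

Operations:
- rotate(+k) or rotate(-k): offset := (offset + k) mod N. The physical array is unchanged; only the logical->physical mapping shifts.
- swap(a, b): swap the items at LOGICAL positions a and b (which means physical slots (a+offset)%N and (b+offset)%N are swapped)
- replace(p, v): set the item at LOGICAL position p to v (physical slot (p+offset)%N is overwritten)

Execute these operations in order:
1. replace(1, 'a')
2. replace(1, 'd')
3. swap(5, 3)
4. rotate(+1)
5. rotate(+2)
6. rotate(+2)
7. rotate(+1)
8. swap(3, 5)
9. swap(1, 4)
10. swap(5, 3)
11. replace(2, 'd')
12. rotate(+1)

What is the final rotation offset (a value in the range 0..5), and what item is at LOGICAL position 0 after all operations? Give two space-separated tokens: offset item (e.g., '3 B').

After op 1 (replace(1, 'a')): offset=0, physical=[A,a,C,D,E,F], logical=[A,a,C,D,E,F]
After op 2 (replace(1, 'd')): offset=0, physical=[A,d,C,D,E,F], logical=[A,d,C,D,E,F]
After op 3 (swap(5, 3)): offset=0, physical=[A,d,C,F,E,D], logical=[A,d,C,F,E,D]
After op 4 (rotate(+1)): offset=1, physical=[A,d,C,F,E,D], logical=[d,C,F,E,D,A]
After op 5 (rotate(+2)): offset=3, physical=[A,d,C,F,E,D], logical=[F,E,D,A,d,C]
After op 6 (rotate(+2)): offset=5, physical=[A,d,C,F,E,D], logical=[D,A,d,C,F,E]
After op 7 (rotate(+1)): offset=0, physical=[A,d,C,F,E,D], logical=[A,d,C,F,E,D]
After op 8 (swap(3, 5)): offset=0, physical=[A,d,C,D,E,F], logical=[A,d,C,D,E,F]
After op 9 (swap(1, 4)): offset=0, physical=[A,E,C,D,d,F], logical=[A,E,C,D,d,F]
After op 10 (swap(5, 3)): offset=0, physical=[A,E,C,F,d,D], logical=[A,E,C,F,d,D]
After op 11 (replace(2, 'd')): offset=0, physical=[A,E,d,F,d,D], logical=[A,E,d,F,d,D]
After op 12 (rotate(+1)): offset=1, physical=[A,E,d,F,d,D], logical=[E,d,F,d,D,A]

Answer: 1 E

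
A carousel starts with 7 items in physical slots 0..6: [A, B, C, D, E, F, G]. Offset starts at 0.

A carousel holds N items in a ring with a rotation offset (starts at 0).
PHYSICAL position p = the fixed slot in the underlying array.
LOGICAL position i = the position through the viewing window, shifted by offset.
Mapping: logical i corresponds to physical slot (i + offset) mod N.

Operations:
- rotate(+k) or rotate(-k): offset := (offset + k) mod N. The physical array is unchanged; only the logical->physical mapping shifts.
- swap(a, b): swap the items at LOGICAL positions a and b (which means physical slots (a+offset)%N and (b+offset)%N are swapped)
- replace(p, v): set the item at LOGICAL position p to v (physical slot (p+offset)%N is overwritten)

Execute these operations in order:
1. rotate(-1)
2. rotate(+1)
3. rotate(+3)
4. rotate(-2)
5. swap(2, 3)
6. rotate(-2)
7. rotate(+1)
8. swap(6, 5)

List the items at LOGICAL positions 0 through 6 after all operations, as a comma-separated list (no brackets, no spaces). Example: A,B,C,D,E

After op 1 (rotate(-1)): offset=6, physical=[A,B,C,D,E,F,G], logical=[G,A,B,C,D,E,F]
After op 2 (rotate(+1)): offset=0, physical=[A,B,C,D,E,F,G], logical=[A,B,C,D,E,F,G]
After op 3 (rotate(+3)): offset=3, physical=[A,B,C,D,E,F,G], logical=[D,E,F,G,A,B,C]
After op 4 (rotate(-2)): offset=1, physical=[A,B,C,D,E,F,G], logical=[B,C,D,E,F,G,A]
After op 5 (swap(2, 3)): offset=1, physical=[A,B,C,E,D,F,G], logical=[B,C,E,D,F,G,A]
After op 6 (rotate(-2)): offset=6, physical=[A,B,C,E,D,F,G], logical=[G,A,B,C,E,D,F]
After op 7 (rotate(+1)): offset=0, physical=[A,B,C,E,D,F,G], logical=[A,B,C,E,D,F,G]
After op 8 (swap(6, 5)): offset=0, physical=[A,B,C,E,D,G,F], logical=[A,B,C,E,D,G,F]

Answer: A,B,C,E,D,G,F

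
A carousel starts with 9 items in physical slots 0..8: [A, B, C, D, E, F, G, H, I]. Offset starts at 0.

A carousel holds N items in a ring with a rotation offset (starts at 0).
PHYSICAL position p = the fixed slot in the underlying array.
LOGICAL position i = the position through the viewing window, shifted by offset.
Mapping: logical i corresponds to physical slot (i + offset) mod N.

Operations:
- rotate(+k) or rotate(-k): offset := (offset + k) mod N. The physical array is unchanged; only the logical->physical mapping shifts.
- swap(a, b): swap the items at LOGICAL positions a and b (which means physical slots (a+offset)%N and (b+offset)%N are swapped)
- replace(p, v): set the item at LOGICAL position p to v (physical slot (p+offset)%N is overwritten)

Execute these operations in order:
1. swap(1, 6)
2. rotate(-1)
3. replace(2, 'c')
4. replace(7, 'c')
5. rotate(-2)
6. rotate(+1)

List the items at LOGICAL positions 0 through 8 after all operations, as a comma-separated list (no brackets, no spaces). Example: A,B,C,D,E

After op 1 (swap(1, 6)): offset=0, physical=[A,G,C,D,E,F,B,H,I], logical=[A,G,C,D,E,F,B,H,I]
After op 2 (rotate(-1)): offset=8, physical=[A,G,C,D,E,F,B,H,I], logical=[I,A,G,C,D,E,F,B,H]
After op 3 (replace(2, 'c')): offset=8, physical=[A,c,C,D,E,F,B,H,I], logical=[I,A,c,C,D,E,F,B,H]
After op 4 (replace(7, 'c')): offset=8, physical=[A,c,C,D,E,F,c,H,I], logical=[I,A,c,C,D,E,F,c,H]
After op 5 (rotate(-2)): offset=6, physical=[A,c,C,D,E,F,c,H,I], logical=[c,H,I,A,c,C,D,E,F]
After op 6 (rotate(+1)): offset=7, physical=[A,c,C,D,E,F,c,H,I], logical=[H,I,A,c,C,D,E,F,c]

Answer: H,I,A,c,C,D,E,F,c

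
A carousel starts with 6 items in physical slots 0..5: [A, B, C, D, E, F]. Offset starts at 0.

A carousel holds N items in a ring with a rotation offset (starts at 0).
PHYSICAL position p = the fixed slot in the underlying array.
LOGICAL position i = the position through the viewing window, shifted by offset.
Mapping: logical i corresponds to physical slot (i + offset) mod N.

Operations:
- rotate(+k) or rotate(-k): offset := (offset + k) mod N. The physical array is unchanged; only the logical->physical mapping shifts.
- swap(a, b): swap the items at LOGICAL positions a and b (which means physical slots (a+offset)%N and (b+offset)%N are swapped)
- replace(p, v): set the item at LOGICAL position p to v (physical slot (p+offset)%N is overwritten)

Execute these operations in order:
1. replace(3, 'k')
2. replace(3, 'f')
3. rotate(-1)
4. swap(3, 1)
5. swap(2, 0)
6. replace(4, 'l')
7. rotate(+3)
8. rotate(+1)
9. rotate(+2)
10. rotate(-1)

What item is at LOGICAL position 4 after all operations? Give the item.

After op 1 (replace(3, 'k')): offset=0, physical=[A,B,C,k,E,F], logical=[A,B,C,k,E,F]
After op 2 (replace(3, 'f')): offset=0, physical=[A,B,C,f,E,F], logical=[A,B,C,f,E,F]
After op 3 (rotate(-1)): offset=5, physical=[A,B,C,f,E,F], logical=[F,A,B,C,f,E]
After op 4 (swap(3, 1)): offset=5, physical=[C,B,A,f,E,F], logical=[F,C,B,A,f,E]
After op 5 (swap(2, 0)): offset=5, physical=[C,F,A,f,E,B], logical=[B,C,F,A,f,E]
After op 6 (replace(4, 'l')): offset=5, physical=[C,F,A,l,E,B], logical=[B,C,F,A,l,E]
After op 7 (rotate(+3)): offset=2, physical=[C,F,A,l,E,B], logical=[A,l,E,B,C,F]
After op 8 (rotate(+1)): offset=3, physical=[C,F,A,l,E,B], logical=[l,E,B,C,F,A]
After op 9 (rotate(+2)): offset=5, physical=[C,F,A,l,E,B], logical=[B,C,F,A,l,E]
After op 10 (rotate(-1)): offset=4, physical=[C,F,A,l,E,B], logical=[E,B,C,F,A,l]

Answer: A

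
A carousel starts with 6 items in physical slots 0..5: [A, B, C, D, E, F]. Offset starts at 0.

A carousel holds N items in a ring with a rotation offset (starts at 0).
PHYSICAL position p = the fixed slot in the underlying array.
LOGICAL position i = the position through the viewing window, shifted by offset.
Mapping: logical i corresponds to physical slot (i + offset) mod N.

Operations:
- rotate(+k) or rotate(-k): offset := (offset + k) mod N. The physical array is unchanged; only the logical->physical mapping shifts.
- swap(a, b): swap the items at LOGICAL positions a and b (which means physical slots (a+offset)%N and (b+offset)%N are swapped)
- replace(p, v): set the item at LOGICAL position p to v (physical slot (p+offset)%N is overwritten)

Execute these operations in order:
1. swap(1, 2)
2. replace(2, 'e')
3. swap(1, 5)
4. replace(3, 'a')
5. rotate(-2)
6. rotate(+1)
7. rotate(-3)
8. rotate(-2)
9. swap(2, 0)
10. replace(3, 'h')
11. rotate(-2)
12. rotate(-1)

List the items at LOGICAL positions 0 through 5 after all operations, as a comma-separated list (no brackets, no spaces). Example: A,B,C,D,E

After op 1 (swap(1, 2)): offset=0, physical=[A,C,B,D,E,F], logical=[A,C,B,D,E,F]
After op 2 (replace(2, 'e')): offset=0, physical=[A,C,e,D,E,F], logical=[A,C,e,D,E,F]
After op 3 (swap(1, 5)): offset=0, physical=[A,F,e,D,E,C], logical=[A,F,e,D,E,C]
After op 4 (replace(3, 'a')): offset=0, physical=[A,F,e,a,E,C], logical=[A,F,e,a,E,C]
After op 5 (rotate(-2)): offset=4, physical=[A,F,e,a,E,C], logical=[E,C,A,F,e,a]
After op 6 (rotate(+1)): offset=5, physical=[A,F,e,a,E,C], logical=[C,A,F,e,a,E]
After op 7 (rotate(-3)): offset=2, physical=[A,F,e,a,E,C], logical=[e,a,E,C,A,F]
After op 8 (rotate(-2)): offset=0, physical=[A,F,e,a,E,C], logical=[A,F,e,a,E,C]
After op 9 (swap(2, 0)): offset=0, physical=[e,F,A,a,E,C], logical=[e,F,A,a,E,C]
After op 10 (replace(3, 'h')): offset=0, physical=[e,F,A,h,E,C], logical=[e,F,A,h,E,C]
After op 11 (rotate(-2)): offset=4, physical=[e,F,A,h,E,C], logical=[E,C,e,F,A,h]
After op 12 (rotate(-1)): offset=3, physical=[e,F,A,h,E,C], logical=[h,E,C,e,F,A]

Answer: h,E,C,e,F,A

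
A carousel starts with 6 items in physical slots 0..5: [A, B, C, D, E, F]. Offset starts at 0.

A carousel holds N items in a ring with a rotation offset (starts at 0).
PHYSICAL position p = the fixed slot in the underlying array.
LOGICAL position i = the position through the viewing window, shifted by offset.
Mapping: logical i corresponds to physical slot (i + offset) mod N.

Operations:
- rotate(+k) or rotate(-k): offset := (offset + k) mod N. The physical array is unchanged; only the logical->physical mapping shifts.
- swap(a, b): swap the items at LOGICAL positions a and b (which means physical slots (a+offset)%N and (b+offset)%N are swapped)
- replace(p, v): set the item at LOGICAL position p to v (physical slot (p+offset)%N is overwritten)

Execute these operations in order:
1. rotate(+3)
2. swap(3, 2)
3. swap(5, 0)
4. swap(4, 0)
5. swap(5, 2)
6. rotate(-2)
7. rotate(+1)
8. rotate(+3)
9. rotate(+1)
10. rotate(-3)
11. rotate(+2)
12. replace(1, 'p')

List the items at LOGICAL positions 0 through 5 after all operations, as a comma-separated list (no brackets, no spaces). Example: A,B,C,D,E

Answer: D,p,C,A,B,E

Derivation:
After op 1 (rotate(+3)): offset=3, physical=[A,B,C,D,E,F], logical=[D,E,F,A,B,C]
After op 2 (swap(3, 2)): offset=3, physical=[F,B,C,D,E,A], logical=[D,E,A,F,B,C]
After op 3 (swap(5, 0)): offset=3, physical=[F,B,D,C,E,A], logical=[C,E,A,F,B,D]
After op 4 (swap(4, 0)): offset=3, physical=[F,C,D,B,E,A], logical=[B,E,A,F,C,D]
After op 5 (swap(5, 2)): offset=3, physical=[F,C,A,B,E,D], logical=[B,E,D,F,C,A]
After op 6 (rotate(-2)): offset=1, physical=[F,C,A,B,E,D], logical=[C,A,B,E,D,F]
After op 7 (rotate(+1)): offset=2, physical=[F,C,A,B,E,D], logical=[A,B,E,D,F,C]
After op 8 (rotate(+3)): offset=5, physical=[F,C,A,B,E,D], logical=[D,F,C,A,B,E]
After op 9 (rotate(+1)): offset=0, physical=[F,C,A,B,E,D], logical=[F,C,A,B,E,D]
After op 10 (rotate(-3)): offset=3, physical=[F,C,A,B,E,D], logical=[B,E,D,F,C,A]
After op 11 (rotate(+2)): offset=5, physical=[F,C,A,B,E,D], logical=[D,F,C,A,B,E]
After op 12 (replace(1, 'p')): offset=5, physical=[p,C,A,B,E,D], logical=[D,p,C,A,B,E]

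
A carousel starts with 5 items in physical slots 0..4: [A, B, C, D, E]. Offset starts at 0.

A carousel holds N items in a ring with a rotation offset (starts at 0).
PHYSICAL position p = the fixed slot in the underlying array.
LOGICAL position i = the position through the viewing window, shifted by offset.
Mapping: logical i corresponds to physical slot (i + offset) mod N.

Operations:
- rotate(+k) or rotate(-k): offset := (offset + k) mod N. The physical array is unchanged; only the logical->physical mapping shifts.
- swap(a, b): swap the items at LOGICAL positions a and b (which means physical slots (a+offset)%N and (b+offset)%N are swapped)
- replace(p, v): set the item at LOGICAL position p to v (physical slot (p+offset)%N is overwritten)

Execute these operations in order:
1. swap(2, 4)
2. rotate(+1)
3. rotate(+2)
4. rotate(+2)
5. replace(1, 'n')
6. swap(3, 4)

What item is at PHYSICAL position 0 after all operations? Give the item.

Answer: A

Derivation:
After op 1 (swap(2, 4)): offset=0, physical=[A,B,E,D,C], logical=[A,B,E,D,C]
After op 2 (rotate(+1)): offset=1, physical=[A,B,E,D,C], logical=[B,E,D,C,A]
After op 3 (rotate(+2)): offset=3, physical=[A,B,E,D,C], logical=[D,C,A,B,E]
After op 4 (rotate(+2)): offset=0, physical=[A,B,E,D,C], logical=[A,B,E,D,C]
After op 5 (replace(1, 'n')): offset=0, physical=[A,n,E,D,C], logical=[A,n,E,D,C]
After op 6 (swap(3, 4)): offset=0, physical=[A,n,E,C,D], logical=[A,n,E,C,D]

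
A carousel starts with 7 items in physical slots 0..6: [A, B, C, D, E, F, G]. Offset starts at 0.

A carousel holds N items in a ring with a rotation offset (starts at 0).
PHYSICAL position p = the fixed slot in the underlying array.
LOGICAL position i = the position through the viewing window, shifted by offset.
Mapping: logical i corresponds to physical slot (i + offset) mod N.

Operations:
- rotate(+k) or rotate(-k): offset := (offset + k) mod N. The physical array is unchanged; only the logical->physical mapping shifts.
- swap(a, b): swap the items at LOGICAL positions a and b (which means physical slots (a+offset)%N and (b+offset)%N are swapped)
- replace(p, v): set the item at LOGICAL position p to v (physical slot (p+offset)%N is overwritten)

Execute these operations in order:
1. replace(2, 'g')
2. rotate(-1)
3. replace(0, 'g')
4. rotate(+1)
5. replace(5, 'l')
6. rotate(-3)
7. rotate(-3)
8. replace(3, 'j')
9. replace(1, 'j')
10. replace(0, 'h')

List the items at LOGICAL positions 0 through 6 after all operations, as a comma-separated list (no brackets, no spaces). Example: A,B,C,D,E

After op 1 (replace(2, 'g')): offset=0, physical=[A,B,g,D,E,F,G], logical=[A,B,g,D,E,F,G]
After op 2 (rotate(-1)): offset=6, physical=[A,B,g,D,E,F,G], logical=[G,A,B,g,D,E,F]
After op 3 (replace(0, 'g')): offset=6, physical=[A,B,g,D,E,F,g], logical=[g,A,B,g,D,E,F]
After op 4 (rotate(+1)): offset=0, physical=[A,B,g,D,E,F,g], logical=[A,B,g,D,E,F,g]
After op 5 (replace(5, 'l')): offset=0, physical=[A,B,g,D,E,l,g], logical=[A,B,g,D,E,l,g]
After op 6 (rotate(-3)): offset=4, physical=[A,B,g,D,E,l,g], logical=[E,l,g,A,B,g,D]
After op 7 (rotate(-3)): offset=1, physical=[A,B,g,D,E,l,g], logical=[B,g,D,E,l,g,A]
After op 8 (replace(3, 'j')): offset=1, physical=[A,B,g,D,j,l,g], logical=[B,g,D,j,l,g,A]
After op 9 (replace(1, 'j')): offset=1, physical=[A,B,j,D,j,l,g], logical=[B,j,D,j,l,g,A]
After op 10 (replace(0, 'h')): offset=1, physical=[A,h,j,D,j,l,g], logical=[h,j,D,j,l,g,A]

Answer: h,j,D,j,l,g,A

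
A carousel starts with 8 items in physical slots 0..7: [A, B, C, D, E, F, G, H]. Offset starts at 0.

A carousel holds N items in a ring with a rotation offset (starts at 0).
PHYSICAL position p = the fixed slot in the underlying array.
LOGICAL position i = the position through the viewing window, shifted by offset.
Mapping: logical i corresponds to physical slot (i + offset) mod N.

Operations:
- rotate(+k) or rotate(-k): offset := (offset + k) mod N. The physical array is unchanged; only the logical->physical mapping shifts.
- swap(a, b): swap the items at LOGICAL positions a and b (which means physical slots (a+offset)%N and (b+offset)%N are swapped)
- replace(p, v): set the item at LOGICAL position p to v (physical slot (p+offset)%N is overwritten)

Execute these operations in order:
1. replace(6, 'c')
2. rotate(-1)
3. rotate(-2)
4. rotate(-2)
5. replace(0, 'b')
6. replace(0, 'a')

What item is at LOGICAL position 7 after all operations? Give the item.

Answer: C

Derivation:
After op 1 (replace(6, 'c')): offset=0, physical=[A,B,C,D,E,F,c,H], logical=[A,B,C,D,E,F,c,H]
After op 2 (rotate(-1)): offset=7, physical=[A,B,C,D,E,F,c,H], logical=[H,A,B,C,D,E,F,c]
After op 3 (rotate(-2)): offset=5, physical=[A,B,C,D,E,F,c,H], logical=[F,c,H,A,B,C,D,E]
After op 4 (rotate(-2)): offset=3, physical=[A,B,C,D,E,F,c,H], logical=[D,E,F,c,H,A,B,C]
After op 5 (replace(0, 'b')): offset=3, physical=[A,B,C,b,E,F,c,H], logical=[b,E,F,c,H,A,B,C]
After op 6 (replace(0, 'a')): offset=3, physical=[A,B,C,a,E,F,c,H], logical=[a,E,F,c,H,A,B,C]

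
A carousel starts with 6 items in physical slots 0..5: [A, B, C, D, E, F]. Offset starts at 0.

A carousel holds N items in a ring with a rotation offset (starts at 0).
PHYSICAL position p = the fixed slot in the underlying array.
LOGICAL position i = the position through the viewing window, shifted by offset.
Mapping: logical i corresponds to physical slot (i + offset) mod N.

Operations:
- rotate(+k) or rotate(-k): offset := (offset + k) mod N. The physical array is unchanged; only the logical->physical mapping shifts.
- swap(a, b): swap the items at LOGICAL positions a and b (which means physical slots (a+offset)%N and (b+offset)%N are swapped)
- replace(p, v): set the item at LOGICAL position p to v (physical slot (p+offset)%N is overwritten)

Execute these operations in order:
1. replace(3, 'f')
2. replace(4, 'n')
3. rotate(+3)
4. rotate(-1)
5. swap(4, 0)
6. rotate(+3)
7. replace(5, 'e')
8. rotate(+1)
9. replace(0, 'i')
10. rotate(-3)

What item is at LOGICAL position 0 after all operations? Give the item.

Answer: f

Derivation:
After op 1 (replace(3, 'f')): offset=0, physical=[A,B,C,f,E,F], logical=[A,B,C,f,E,F]
After op 2 (replace(4, 'n')): offset=0, physical=[A,B,C,f,n,F], logical=[A,B,C,f,n,F]
After op 3 (rotate(+3)): offset=3, physical=[A,B,C,f,n,F], logical=[f,n,F,A,B,C]
After op 4 (rotate(-1)): offset=2, physical=[A,B,C,f,n,F], logical=[C,f,n,F,A,B]
After op 5 (swap(4, 0)): offset=2, physical=[C,B,A,f,n,F], logical=[A,f,n,F,C,B]
After op 6 (rotate(+3)): offset=5, physical=[C,B,A,f,n,F], logical=[F,C,B,A,f,n]
After op 7 (replace(5, 'e')): offset=5, physical=[C,B,A,f,e,F], logical=[F,C,B,A,f,e]
After op 8 (rotate(+1)): offset=0, physical=[C,B,A,f,e,F], logical=[C,B,A,f,e,F]
After op 9 (replace(0, 'i')): offset=0, physical=[i,B,A,f,e,F], logical=[i,B,A,f,e,F]
After op 10 (rotate(-3)): offset=3, physical=[i,B,A,f,e,F], logical=[f,e,F,i,B,A]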